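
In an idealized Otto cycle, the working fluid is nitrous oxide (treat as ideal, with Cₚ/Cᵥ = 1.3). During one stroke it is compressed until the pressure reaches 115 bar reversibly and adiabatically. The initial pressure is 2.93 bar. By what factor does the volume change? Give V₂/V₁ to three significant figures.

From PV^γ = const, V₂/V₁ = (P₁/P₂)^(1/γ).
V₂/V₁ = (2.93/115)^(0.769) = 0.05943.

V₂/V₁ ≈ 0.0594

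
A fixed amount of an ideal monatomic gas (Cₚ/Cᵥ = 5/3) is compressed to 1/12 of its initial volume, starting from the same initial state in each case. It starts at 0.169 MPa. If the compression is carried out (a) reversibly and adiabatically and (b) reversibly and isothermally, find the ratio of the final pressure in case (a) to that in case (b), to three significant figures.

P_adiabatic / P_isothermal ≈ 5.24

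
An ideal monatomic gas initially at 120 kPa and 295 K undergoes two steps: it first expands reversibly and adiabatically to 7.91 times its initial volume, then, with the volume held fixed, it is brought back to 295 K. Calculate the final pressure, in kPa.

P₃ ≈ 15.2 kPa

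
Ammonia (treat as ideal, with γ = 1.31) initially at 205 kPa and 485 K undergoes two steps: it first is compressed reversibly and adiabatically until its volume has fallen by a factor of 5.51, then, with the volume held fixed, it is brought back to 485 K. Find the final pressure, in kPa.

P₃ ≈ 1130 kPa

Adiabatic step (PV^γ = const): P₂ = 205×5.51^(1.31) = 1917 kPa; T₂ = 485×5.51^(0.31) = 823.2 K.
Isochoric: P₃ = P₂(T₃/T₂) = 1917 × (485/823.2) = 1130 kPa.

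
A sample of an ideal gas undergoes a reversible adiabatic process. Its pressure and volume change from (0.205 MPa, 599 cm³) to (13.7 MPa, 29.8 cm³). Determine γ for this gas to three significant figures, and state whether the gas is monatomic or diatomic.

γ ≈ 1.40; diatomic

PV^γ = const ⇒ γ = ln(P₂/P₁) / ln(V₁/V₂).
γ = ln(13.7/0.205) / ln(599/29.8) = 1.4.
γ ≈ 1.40 is close to 7/5, so the gas is diatomic.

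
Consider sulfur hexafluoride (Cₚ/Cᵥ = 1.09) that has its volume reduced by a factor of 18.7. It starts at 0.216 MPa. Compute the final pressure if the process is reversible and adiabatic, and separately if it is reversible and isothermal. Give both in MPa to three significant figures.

adiabatic: 5.26 MPa; isothermal: 4.04 MPa

Isothermal: P₂ = P₁(V₁/V₂) = 0.216×18.7 = 4.039 MPa.
Adiabatic: P₂ = P₁(V₁/V₂)^γ = 0.216×18.7^(1.09) = 5.257 MPa.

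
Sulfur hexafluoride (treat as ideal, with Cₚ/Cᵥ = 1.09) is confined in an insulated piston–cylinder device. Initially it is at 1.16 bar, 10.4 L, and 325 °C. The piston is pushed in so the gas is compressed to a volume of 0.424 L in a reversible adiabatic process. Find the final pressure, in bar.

P₂ ≈ 37.9 bar

Adiabatic: P₁V₁^γ = P₂V₂^γ ⇒ P₂ = P₁ (V₁/V₂)^γ.
P₂ = 1.16 × (10.4/0.424)^(1.09) = 37.95 bar.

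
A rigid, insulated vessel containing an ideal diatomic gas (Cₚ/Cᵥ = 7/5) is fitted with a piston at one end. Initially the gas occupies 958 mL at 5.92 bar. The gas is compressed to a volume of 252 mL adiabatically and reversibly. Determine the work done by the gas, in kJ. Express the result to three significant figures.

P₂ = P₁(V₁/V₂)^γ = 5.92×(958/252)^(7/5) = 38.39 bar.
For a reversible adiabat, W_by_gas = (P₁V₁ − P₂V₂)/(γ−1).
W_by = (592000×0.000958 − 3.839×10^6×0.000252) / (2/5) = -1001 J.

W ≈ -1.00 kJ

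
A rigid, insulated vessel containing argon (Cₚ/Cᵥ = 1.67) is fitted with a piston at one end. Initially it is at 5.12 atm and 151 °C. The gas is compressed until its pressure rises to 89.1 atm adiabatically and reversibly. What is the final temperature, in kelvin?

T₂ ≈ 1330 K

Adiabatic: T₂/T₁ = (P₂/P₁)^((γ−1)/γ).
T₁ = 151 °C = 424.1 K.
T₂ = 424.1 × (89.1/5.12)^(0.401) = 1334 K.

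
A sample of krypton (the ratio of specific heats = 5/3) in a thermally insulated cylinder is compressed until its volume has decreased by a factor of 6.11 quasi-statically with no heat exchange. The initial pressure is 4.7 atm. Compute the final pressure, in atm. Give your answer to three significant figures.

P₂ ≈ 96.0 atm

Adiabatic: P₁V₁^γ = P₂V₂^γ ⇒ P₂ = P₁ (V₁/V₂)^γ.
P₂ = 4.7 × 6.11^(5/3) = 95.98 atm.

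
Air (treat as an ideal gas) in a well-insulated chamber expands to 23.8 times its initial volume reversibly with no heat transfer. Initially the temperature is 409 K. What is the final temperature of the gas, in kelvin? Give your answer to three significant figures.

For a reversible adiabat TV^(γ−1) is constant, so T₂ = T₁ (V₁/V₂)^(γ−1).
For a diatomic ideal gas γ = 7/5, so γ−1 = 2/5.
T₂ = 409 × (1/23.8)^(2/5) = 115.1 K.

T₂ ≈ 115 K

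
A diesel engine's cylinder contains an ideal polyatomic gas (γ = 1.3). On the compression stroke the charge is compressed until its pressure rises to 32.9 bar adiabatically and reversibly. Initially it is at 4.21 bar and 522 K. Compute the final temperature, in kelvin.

T₂ ≈ 839 K

Along an adiabat T P^((1−γ)/γ) is constant, so T₂ = T₁ (P₂/P₁)^((γ−1)/γ).
T₂ = 522 × (32.9/4.21)^(0.231) = 838.9 K.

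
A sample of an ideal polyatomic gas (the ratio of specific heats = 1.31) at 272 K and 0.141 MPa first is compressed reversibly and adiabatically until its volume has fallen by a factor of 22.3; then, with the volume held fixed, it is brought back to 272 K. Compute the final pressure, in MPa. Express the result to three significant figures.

Adiabatic step (PV^γ = const): P₂ = 0.141×22.3^(1.31) = 8.232 MPa; T₂ = 272×22.3^(0.31) = 712.1 K.
Isochoric: P₃ = P₂(T₃/T₂) = 8.232 × (272/712.1) = 3.144 MPa.

P₃ ≈ 3.14 MPa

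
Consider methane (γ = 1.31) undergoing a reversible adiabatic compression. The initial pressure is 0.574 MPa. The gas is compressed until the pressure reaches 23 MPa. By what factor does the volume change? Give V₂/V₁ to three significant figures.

From PV^γ = const, V₂/V₁ = (P₁/P₂)^(1/γ).
V₂/V₁ = (0.574/23)^(0.763) = 0.05977.

V₂/V₁ ≈ 0.0598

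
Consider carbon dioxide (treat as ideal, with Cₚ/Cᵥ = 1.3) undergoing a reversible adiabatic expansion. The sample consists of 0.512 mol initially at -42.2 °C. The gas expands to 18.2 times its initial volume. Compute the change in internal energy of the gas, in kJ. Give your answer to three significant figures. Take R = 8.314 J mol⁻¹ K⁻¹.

For a reversible adiabat TV^(γ−1) is constant, so T₂ = T₁ (V₁/V₂)^(γ−1).
T₁ = -42.2 °C = 230.9 K.
T₂ = 230.9 × (1/18.2)^(0.3) = 96.72 K.
Q = 0, so ΔU = W_on_gas = nCᵥΔT with Cᵥ = R/(γ−1) = 27.71 J/(mol·K).
ΔU = 0.512 × 27.71 × (96.72 − 230.9) = -1905 J.

ΔU ≈ -1.90 kJ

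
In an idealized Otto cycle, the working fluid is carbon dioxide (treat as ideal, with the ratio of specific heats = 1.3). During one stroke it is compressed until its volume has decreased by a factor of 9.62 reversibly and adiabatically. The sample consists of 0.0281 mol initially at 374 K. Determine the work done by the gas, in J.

Adiabatic: T₁V₁^(γ−1) = T₂V₂^(γ−1) ⇒ T₂ = T₁ (V₁/V₂)^(γ−1).
T₂ = 374 × 9.62^(0.3) = 737.6 K.
Q = 0, so ΔU = W_on_gas = nCᵥΔT with Cᵥ = R/(γ−1) = 27.71 J/(mol·K).
ΔU = 0.0281 × 27.71 × (737.6 − 374) = 283.2 J.
Work done by the gas = −ΔU = -283.2 J.

W ≈ -283 J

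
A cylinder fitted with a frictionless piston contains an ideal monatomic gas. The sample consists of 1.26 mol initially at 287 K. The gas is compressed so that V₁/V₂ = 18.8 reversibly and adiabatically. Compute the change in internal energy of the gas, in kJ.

ΔU ≈ 27.4 kJ

For a reversible adiabat TV^(γ−1) is constant, so T₂ = T₁ (V₁/V₂)^(γ−1).
γ = 5/3 for a monatomic ideal gas, so γ−1 = 2/3.
T₂ = 287 × 18.8^(2/3) = 2029 K.
Q = 0, so ΔU = W_on_gas = nCᵥΔT with Cᵥ = R/(γ−1) = 12.47 J/(mol·K).
ΔU = 1.26 × 12.47 × (2029 − 287) = 27380 J.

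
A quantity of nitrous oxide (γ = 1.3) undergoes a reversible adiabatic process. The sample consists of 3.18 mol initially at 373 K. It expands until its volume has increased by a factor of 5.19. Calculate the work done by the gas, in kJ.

Adiabatic: T₁V₁^(γ−1) = T₂V₂^(γ−1) ⇒ T₂ = T₁ (V₁/V₂)^(γ−1).
T₂ = 373 × (1/5.19)^(0.3) = 227.6 K.
Q = 0, so ΔU = W_on_gas = nCᵥΔT with Cᵥ = R/(γ−1) = 27.71 J/(mol·K).
ΔU = 3.18 × 27.71 × (227.6 − 373) = -12810 J.
Work done by the gas = −ΔU = 12810 J.

W ≈ 12.8 kJ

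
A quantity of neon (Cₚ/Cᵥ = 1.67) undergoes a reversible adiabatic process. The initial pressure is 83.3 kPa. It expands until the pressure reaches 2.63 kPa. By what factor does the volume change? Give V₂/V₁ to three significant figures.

V₂/V₁ ≈ 7.92

From PV^γ = const, V₂/V₁ = (P₁/P₂)^(1/γ).
V₂/V₁ = (83.3/2.63)^(0.599) = 7.918.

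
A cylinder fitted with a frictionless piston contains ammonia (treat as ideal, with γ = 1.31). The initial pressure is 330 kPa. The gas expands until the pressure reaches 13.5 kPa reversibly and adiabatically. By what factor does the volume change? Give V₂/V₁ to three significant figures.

V₂/V₁ ≈ 11.5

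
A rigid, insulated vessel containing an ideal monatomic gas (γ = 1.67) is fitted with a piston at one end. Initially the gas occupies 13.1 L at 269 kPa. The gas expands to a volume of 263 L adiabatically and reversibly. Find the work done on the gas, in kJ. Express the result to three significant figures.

W ≈ -4.55 kJ

P₂ = P₁(V₁/V₂)^γ = 269×(13.1/263)^(1.67) = 1.796 kPa.
For a reversible adiabat, W_by_gas = (P₁V₁ − P₂V₂)/(γ−1).
W_by = (269000×0.0131 − 1796×0.263) / (0.67) = 4555 J.
W_on_gas = −W_by = -4555 J.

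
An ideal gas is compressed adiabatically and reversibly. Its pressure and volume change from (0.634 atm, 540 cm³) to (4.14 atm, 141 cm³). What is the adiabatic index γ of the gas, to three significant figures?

γ ≈ 1.40

PV^γ = const ⇒ γ = ln(P₂/P₁) / ln(V₁/V₂).
γ = ln(4.14/0.634) / ln(540/141) = 1.397.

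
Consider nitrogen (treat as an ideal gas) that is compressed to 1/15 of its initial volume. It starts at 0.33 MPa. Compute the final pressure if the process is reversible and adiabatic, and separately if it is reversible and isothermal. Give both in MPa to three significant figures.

adiabatic: 14.6 MPa; isothermal: 4.95 MPa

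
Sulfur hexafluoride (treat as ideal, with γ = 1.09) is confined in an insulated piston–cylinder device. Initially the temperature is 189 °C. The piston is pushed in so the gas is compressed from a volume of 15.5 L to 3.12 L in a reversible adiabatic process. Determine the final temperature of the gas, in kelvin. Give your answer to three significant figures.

T₂ ≈ 534 K

Adiabatic: T₁V₁^(γ−1) = T₂V₂^(γ−1) ⇒ T₂ = T₁ (V₁/V₂)^(γ−1).
T₁ = 189 °C = 462.1 K.
T₂ = 462.1 × (15.5/3.12)^(0.09) = 533.9 K.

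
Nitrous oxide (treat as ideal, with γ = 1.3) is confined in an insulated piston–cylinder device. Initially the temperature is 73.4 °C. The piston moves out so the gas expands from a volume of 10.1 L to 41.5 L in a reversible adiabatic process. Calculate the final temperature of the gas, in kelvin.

T₂ ≈ 227 K

Adiabatic: T₁V₁^(γ−1) = T₂V₂^(γ−1) ⇒ T₂ = T₁ (V₁/V₂)^(γ−1).
T₁ = 73.4 °C = 346.5 K.
T₂ = 346.5 × (10.1/41.5)^(0.3) = 226.8 K.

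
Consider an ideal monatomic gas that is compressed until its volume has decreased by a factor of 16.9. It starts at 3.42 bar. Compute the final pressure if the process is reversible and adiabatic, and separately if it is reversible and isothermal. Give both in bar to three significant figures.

adiabatic: 381 bar; isothermal: 57.8 bar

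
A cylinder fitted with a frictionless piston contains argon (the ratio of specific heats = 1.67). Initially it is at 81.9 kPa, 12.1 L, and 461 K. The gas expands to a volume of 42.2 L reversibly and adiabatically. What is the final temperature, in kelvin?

T₂ ≈ 200 K

Adiabatic: T₁V₁^(γ−1) = T₂V₂^(γ−1) ⇒ T₂ = T₁ (V₁/V₂)^(γ−1).
T₂ = 461 × (12.1/42.2)^(0.67) = 199.6 K.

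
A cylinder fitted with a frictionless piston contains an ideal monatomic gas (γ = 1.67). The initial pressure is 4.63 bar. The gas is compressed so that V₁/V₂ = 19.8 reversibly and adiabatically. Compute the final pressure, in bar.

P₂ ≈ 678 bar

Adiabatic: P₁V₁^γ = P₂V₂^γ ⇒ P₂ = P₁ (V₁/V₂)^γ.
P₂ = 4.63 × 19.8^(1.67) = 677.7 bar.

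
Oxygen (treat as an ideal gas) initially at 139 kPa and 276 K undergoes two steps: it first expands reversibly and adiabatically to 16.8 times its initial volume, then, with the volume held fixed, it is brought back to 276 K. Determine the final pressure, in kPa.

For a diatomic ideal gas γ = 7/5.
Adiabatic step (PV^γ = const): P₂ = 139×(1/16.8)^(7/5) = 2.677 kPa; T₂ = 276×(1/16.8)^(2/5) = 89.29 K.
Isochoric: P₃ = P₂(T₃/T₂) = 2.677 × (276/89.29) = 8.274 kPa.

P₃ ≈ 8.27 kPa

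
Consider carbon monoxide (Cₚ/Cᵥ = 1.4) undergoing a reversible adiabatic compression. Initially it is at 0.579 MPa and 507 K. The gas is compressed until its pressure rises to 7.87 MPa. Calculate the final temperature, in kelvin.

T₂ ≈ 1070 K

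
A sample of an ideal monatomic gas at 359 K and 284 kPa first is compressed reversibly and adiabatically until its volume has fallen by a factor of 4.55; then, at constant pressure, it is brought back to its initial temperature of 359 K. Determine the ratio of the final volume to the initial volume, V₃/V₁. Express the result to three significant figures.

For a monatomic ideal gas γ = 5/3.
Adiabatic step: V₂/V₁ = 0.2198; T₂ = T₁·4.55^(2/3) = 985.8 K.
Isobaric step: V₃/V₂ = T₃/T₂ = 359/985.8.
V₃/V₁ = (V₂/V₁)(V₃/V₂) = 0.2198 × (359/985.8) = 0.08004.

V₃/V₁ ≈ 0.0800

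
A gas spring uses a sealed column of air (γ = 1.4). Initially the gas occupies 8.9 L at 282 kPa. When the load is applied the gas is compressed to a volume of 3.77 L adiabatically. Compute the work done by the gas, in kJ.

W ≈ -2.57 kJ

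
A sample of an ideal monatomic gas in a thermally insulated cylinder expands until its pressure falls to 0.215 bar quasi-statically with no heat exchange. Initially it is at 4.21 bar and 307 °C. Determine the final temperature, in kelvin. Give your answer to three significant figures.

Along an adiabat T P^((1−γ)/γ) is constant, so T₂ = T₁ (P₂/P₁)^((γ−1)/γ).
For a monatomic ideal gas γ = 5/3, so (γ−1)/γ = 2/5.
T₁ = 307 °C = 580.1 K.
T₂ = 580.1 × (0.215/4.21)^(2/5) = 176.5 K.

T₂ ≈ 177 K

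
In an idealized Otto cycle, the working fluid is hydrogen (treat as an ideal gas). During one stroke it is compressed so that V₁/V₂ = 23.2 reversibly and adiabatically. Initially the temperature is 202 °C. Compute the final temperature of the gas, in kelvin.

T₂ ≈ 1670 K

Adiabatic: T₁V₁^(γ−1) = T₂V₂^(γ−1) ⇒ T₂ = T₁ (V₁/V₂)^(γ−1).
For a diatomic ideal gas γ = 7/5, so γ−1 = 2/5.
T₁ = 202 °C = 475.1 K.
T₂ = 475.1 × 23.2^(2/5) = 1671 K.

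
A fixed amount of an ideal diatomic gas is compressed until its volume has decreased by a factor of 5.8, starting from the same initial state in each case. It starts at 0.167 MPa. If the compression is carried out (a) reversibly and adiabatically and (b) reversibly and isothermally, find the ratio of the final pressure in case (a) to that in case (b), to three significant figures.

P_adiabatic / P_isothermal ≈ 2.02

For a diatomic ideal gas γ = 7/5.
Isothermal: P_b = P₁(V₁/V₂) = 0.167×5.8.
Adiabatic: P_a = P₁(V₁/V₂)^γ = 0.167×5.8^(7/5).
P_a/P_b = (V₁/V₂)^(γ−1) = 5.8^(2/5) = 2.02.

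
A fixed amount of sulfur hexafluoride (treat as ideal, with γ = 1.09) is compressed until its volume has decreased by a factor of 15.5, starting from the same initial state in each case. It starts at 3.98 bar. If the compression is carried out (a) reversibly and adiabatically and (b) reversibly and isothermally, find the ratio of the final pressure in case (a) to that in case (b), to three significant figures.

Isothermal: P_b = P₁(V₁/V₂) = 3.98×15.5.
Adiabatic: P_a = P₁(V₁/V₂)^γ = 3.98×15.5^(1.09).
P_a/P_b = (V₁/V₂)^(γ−1) = 15.5^(0.09) = 1.28.

P_adiabatic / P_isothermal ≈ 1.28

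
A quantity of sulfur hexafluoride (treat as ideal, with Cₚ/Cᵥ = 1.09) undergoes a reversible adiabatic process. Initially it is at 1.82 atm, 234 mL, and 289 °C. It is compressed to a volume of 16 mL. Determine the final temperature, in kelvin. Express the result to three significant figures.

T₂ ≈ 716 K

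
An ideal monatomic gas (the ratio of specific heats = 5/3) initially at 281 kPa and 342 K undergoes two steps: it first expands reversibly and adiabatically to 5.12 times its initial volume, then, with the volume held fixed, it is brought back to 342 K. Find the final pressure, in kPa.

P₃ ≈ 54.9 kPa

Adiabatic step (PV^γ = const): P₂ = 281×(1/5.12)^(5/3) = 18.48 kPa; T₂ = 342×(1/5.12)^(2/3) = 115.1 K.
Isochoric: P₃ = P₂(T₃/T₂) = 18.48 × (342/115.1) = 54.88 kPa.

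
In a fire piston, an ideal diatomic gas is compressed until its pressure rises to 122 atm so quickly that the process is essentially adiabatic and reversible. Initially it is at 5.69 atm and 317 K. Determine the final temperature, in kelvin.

Adiabatic: T₂/T₁ = (P₂/P₁)^((γ−1)/γ).
For a diatomic ideal gas γ = 7/5, so (γ−1)/γ = 2/7.
T₂ = 317 × (122/5.69)^(2/7) = 761.1 K.

T₂ ≈ 761 K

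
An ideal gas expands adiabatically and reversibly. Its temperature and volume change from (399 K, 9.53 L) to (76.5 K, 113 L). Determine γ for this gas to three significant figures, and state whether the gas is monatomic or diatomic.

TV^(γ−1) = const ⇒ γ − 1 = ln(T₂/T₁) / ln(V₁/V₂).
γ = 1 + ln(76.5/399) / ln(9.53/113) = 1.668.
γ ≈ 1.67 is close to 5/3, so the gas is monatomic.

γ ≈ 1.67; monatomic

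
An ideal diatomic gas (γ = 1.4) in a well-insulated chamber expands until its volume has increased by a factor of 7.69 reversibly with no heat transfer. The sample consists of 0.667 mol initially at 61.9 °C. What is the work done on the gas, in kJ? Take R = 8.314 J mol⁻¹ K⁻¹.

W ≈ -2.59 kJ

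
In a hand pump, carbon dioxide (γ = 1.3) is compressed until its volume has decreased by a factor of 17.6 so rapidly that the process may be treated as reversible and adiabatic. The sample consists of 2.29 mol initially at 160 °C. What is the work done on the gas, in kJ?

W ≈ 37.5 kJ

Adiabatic: T₁V₁^(γ−1) = T₂V₂^(γ−1) ⇒ T₂ = T₁ (V₁/V₂)^(γ−1).
T₁ = 160 °C = 433.1 K.
T₂ = 433.1 × 17.6^(0.3) = 1024 K.
Q = 0, so ΔU = W_on_gas = nCᵥΔT with Cᵥ = R/(γ−1) = 27.71 J/(mol·K).
ΔU = 2.29 × 27.71 × (1024 − 433.1) = 37500 J.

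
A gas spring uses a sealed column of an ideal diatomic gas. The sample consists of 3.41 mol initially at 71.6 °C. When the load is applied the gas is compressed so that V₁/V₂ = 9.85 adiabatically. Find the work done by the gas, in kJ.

Adiabatic: T₁V₁^(γ−1) = T₂V₂^(γ−1) ⇒ T₂ = T₁ (V₁/V₂)^(γ−1).
γ = 7/5 for a diatomic ideal gas, so γ−1 = 2/5.
T₁ = 71.6 °C = 344.8 K.
T₂ = 344.8 × 9.85^(2/5) = 860.8 K.
Q = 0, so ΔU = W_on_gas = nCᵥΔT with Cᵥ = R/(γ−1) = 20.79 J/(mol·K).
ΔU = 3.41 × 20.79 × (860.8 − 344.8) = 36570 J.
Work done by the gas = −ΔU = -36570 J.

W ≈ -36.6 kJ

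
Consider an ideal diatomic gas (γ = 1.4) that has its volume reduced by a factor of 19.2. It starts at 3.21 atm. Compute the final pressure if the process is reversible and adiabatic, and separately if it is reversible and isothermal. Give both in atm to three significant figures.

Isothermal: P₂ = P₁(V₁/V₂) = 3.21×19.2 = 61.63 atm.
Adiabatic: P₂ = P₁(V₁/V₂)^γ = 3.21×19.2^(1.4) = 201 atm.

adiabatic: 201 atm; isothermal: 61.6 atm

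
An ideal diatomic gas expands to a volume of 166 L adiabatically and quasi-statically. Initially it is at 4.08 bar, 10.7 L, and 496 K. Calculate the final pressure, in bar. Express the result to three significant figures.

P₂ ≈ 0.0878 bar

Adiabatic: P₁V₁^γ = P₂V₂^γ ⇒ P₂ = P₁ (V₁/V₂)^γ.
γ = 7/5 for a diatomic ideal gas.
P₂ = 4.08 × (10.7/166)^(7/5) = 0.08783 bar.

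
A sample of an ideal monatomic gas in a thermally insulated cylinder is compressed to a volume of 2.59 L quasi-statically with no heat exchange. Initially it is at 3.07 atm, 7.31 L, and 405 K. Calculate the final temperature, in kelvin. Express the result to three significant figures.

For a reversible adiabat TV^(γ−1) is constant, so T₂ = T₁ (V₁/V₂)^(γ−1).
γ = 5/3 for a monatomic ideal gas.
T₂ = 405 × (7.31/2.59)^(2/3) = 808.8 K.

T₂ ≈ 809 K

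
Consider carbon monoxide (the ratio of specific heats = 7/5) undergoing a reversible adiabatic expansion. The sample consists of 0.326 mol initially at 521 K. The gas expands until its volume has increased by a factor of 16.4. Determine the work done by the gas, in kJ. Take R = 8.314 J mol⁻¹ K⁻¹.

W ≈ 2.38 kJ

For a reversible adiabat TV^(γ−1) is constant, so T₂ = T₁ (V₁/V₂)^(γ−1).
T₂ = 521 × (1/16.4)^(2/5) = 170.2 K.
Q = 0, so ΔU = W_on_gas = nCᵥΔT with Cᵥ = R/(γ−1) = 20.79 J/(mol·K).
ΔU = 0.326 × 20.79 × (170.2 − 521) = -2377 J.
Work done by the gas = −ΔU = 2377 J.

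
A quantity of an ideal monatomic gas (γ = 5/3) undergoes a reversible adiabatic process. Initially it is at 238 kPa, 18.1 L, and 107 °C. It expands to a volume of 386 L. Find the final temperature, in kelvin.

Adiabatic: T₁V₁^(γ−1) = T₂V₂^(γ−1) ⇒ T₂ = T₁ (V₁/V₂)^(γ−1).
T₁ = 107 °C = 380.1 K.
T₂ = 380.1 × (18.1/386)^(2/3) = 49.43 K.

T₂ ≈ 49.4 K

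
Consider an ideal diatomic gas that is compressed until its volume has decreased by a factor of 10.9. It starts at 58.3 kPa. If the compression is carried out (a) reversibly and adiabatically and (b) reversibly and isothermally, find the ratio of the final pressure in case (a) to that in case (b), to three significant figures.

P_adiabatic / P_isothermal ≈ 2.60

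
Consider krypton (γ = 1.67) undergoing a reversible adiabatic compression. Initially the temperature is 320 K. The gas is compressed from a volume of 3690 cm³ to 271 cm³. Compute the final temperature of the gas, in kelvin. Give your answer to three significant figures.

T₂ ≈ 1840 K

For a reversible adiabat TV^(γ−1) is constant, so T₂ = T₁ (V₁/V₂)^(γ−1).
T₂ = 320 × (3690/271)^(0.67) = 1841 K.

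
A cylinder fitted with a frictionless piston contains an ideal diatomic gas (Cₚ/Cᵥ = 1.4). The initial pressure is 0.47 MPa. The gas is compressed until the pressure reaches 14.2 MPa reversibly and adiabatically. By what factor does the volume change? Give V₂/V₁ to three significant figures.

From PV^γ = const, V₂/V₁ = (P₁/P₂)^(1/γ).
V₂/V₁ = (0.47/14.2)^(0.714) = 0.08764.

V₂/V₁ ≈ 0.0876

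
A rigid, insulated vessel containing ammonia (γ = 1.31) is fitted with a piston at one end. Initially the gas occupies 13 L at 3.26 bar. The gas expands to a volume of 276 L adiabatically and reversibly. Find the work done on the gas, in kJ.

P₂ = P₁(V₁/V₂)^γ = 3.26×(13/276)^(1.31) = 0.05955 bar.
For a reversible adiabat, W_by_gas = (P₁V₁ − P₂V₂)/(γ−1).
W_by = (326000×0.013 − 5955×0.276) / (0.31) = 8369 J.
W_on_gas = −W_by = -8369 J.

W ≈ -8.37 kJ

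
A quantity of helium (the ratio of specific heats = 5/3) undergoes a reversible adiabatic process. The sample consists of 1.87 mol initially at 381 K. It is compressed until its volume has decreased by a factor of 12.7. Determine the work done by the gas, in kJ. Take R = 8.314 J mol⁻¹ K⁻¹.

W ≈ -39.5 kJ

Adiabatic: T₁V₁^(γ−1) = T₂V₂^(γ−1) ⇒ T₂ = T₁ (V₁/V₂)^(γ−1).
T₂ = 381 × 12.7^(2/3) = 2074 K.
Q = 0, so ΔU = W_on_gas = nCᵥΔT with Cᵥ = R/(γ−1) = 12.47 J/(mol·K).
ΔU = 1.87 × 12.47 × (2074 − 381) = 39480 J.
Work done by the gas = −ΔU = -39480 J.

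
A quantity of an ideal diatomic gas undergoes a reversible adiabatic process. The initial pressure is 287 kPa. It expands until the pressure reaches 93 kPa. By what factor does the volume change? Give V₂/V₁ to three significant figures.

V₂/V₁ ≈ 2.24

From PV^γ = const, V₂/V₁ = (P₁/P₂)^(1/γ).
For a diatomic ideal gas γ = 7/5.
V₂/V₁ = (287/93)^(5/7) = 2.237.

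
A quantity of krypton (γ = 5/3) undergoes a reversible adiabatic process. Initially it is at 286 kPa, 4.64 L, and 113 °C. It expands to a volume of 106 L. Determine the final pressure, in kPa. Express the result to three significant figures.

P₂ ≈ 1.55 kPa

Since PV^γ is constant along a reversible adiabat, P₂ = P₁ (V₁/V₂)^γ.
P₂ = 286 × (4.64/106)^(5/3) = 1.555 kPa.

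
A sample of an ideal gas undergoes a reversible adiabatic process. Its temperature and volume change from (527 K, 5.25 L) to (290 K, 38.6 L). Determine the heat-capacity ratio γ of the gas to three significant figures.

TV^(γ−1) = const ⇒ γ − 1 = ln(T₂/T₁) / ln(V₁/V₂).
γ = 1 + ln(290/527) / ln(5.25/38.6) = 1.299.

γ ≈ 1.30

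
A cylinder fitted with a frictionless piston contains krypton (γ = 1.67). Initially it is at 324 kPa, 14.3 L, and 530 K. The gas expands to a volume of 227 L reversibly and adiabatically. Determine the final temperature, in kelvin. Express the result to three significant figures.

T₂ ≈ 83.1 K

For a reversible adiabat TV^(γ−1) is constant, so T₂ = T₁ (V₁/V₂)^(γ−1).
T₂ = 530 × (14.3/227)^(0.67) = 83.14 K.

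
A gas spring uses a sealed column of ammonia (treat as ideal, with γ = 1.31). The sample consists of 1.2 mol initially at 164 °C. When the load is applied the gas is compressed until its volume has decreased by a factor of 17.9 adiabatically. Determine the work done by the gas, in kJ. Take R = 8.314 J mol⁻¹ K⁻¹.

W ≈ -20.3 kJ

For a reversible adiabat TV^(γ−1) is constant, so T₂ = T₁ (V₁/V₂)^(γ−1).
T₁ = 164 °C = 437.1 K.
T₂ = 437.1 × 17.9^(0.31) = 1069 K.
Q = 0, so ΔU = W_on_gas = nCᵥΔT with Cᵥ = R/(γ−1) = 26.82 J/(mol·K).
ΔU = 1.2 × 26.82 × (1069 − 437.1) = 20340 J.
Work done by the gas = −ΔU = -20340 J.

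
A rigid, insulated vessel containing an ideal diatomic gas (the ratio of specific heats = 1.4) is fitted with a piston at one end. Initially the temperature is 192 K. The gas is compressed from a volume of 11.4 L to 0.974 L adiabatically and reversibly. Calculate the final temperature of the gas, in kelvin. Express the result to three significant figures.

T₂ ≈ 514 K

Adiabatic: T₁V₁^(γ−1) = T₂V₂^(γ−1) ⇒ T₂ = T₁ (V₁/V₂)^(γ−1).
T₂ = 192 × (11.4/0.974)^(0.4) = 513.6 K.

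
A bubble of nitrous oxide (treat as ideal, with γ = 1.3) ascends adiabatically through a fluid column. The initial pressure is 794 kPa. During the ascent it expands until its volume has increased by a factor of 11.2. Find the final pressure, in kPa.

P₂ ≈ 34.3 kPa

Since PV^γ is constant along a reversible adiabat, P₂ = P₁ (V₁/V₂)^γ.
P₂ = 794 × (1/11.2)^(1.3) = 34.34 kPa.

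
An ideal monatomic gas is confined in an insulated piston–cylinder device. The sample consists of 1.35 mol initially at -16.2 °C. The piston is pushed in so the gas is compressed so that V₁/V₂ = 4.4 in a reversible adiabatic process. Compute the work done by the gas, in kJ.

Adiabatic: T₁V₁^(γ−1) = T₂V₂^(γ−1) ⇒ T₂ = T₁ (V₁/V₂)^(γ−1).
γ = 5/3 for a monatomic ideal gas, so γ−1 = 2/3.
T₁ = -16.2 °C = 256.9 K.
T₂ = 256.9 × 4.4^(2/3) = 689.9 K.
Q = 0, so ΔU = W_on_gas = nCᵥΔT with Cᵥ = R/(γ−1) = 12.47 J/(mol·K).
ΔU = 1.35 × 12.47 × (689.9 − 256.9) = 7290 J.
Work done by the gas = −ΔU = -7290 J.

W ≈ -7.29 kJ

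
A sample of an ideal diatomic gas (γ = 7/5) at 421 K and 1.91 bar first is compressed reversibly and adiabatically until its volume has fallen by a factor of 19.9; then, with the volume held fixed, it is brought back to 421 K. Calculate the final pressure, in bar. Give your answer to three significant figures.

P₃ ≈ 38.0 bar

Adiabatic step (PV^γ = const): P₂ = 1.91×19.9^(7/5) = 125.7 bar; T₂ = 421×19.9^(2/5) = 1393 K.
Isochoric: P₃ = P₂(T₃/T₂) = 125.7 × (421/1393) = 38.01 bar.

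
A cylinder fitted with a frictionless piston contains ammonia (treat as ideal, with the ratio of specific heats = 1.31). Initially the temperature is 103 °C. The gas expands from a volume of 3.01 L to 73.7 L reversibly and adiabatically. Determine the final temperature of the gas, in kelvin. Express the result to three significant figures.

For a reversible adiabat TV^(γ−1) is constant, so T₂ = T₁ (V₁/V₂)^(γ−1).
T₁ = 103 °C = 376.1 K.
T₂ = 376.1 × (3.01/73.7)^(0.31) = 139.6 K.

T₂ ≈ 140 K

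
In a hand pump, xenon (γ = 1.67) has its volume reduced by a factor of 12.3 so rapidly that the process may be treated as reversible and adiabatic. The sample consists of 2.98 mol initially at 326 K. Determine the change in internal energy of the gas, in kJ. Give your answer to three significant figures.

ΔU ≈ 52.7 kJ

Adiabatic: T₁V₁^(γ−1) = T₂V₂^(γ−1) ⇒ T₂ = T₁ (V₁/V₂)^(γ−1).
T₂ = 326 × 12.3^(0.67) = 1752 K.
Q = 0, so ΔU = W_on_gas = nCᵥΔT with Cᵥ = R/(γ−1) = 12.41 J/(mol·K).
ΔU = 2.98 × 12.41 × (1752 − 326) = 52720 J.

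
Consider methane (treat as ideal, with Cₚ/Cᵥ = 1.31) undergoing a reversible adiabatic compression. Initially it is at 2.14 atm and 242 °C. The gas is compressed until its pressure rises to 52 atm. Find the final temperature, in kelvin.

T₂ ≈ 1100 K

Adiabatic: T₂/T₁ = (P₂/P₁)^((γ−1)/γ).
T₁ = 242 °C = 515.1 K.
T₂ = 515.1 × (52/2.14)^(0.237) = 1096 K.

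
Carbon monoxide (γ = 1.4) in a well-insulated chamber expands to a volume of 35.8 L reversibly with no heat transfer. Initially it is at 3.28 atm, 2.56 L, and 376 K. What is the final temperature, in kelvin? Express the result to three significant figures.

T₂ ≈ 131 K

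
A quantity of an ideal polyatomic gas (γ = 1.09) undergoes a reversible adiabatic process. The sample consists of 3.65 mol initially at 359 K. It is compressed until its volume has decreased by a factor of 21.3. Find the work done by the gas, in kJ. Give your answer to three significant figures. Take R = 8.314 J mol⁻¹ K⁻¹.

W ≈ -38.4 kJ

Adiabatic: T₁V₁^(γ−1) = T₂V₂^(γ−1) ⇒ T₂ = T₁ (V₁/V₂)^(γ−1).
T₂ = 359 × 21.3^(0.09) = 472.8 K.
Q = 0, so ΔU = W_on_gas = nCᵥΔT with Cᵥ = R/(γ−1) = 92.38 J/(mol·K).
ΔU = 3.65 × 92.38 × (472.8 − 359) = 38360 J.
Work done by the gas = −ΔU = -38360 J.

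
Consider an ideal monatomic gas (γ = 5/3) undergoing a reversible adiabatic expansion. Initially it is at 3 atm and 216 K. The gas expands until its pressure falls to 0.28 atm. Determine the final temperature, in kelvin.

Adiabatic: T₂/T₁ = (P₂/P₁)^((γ−1)/γ).
T₂ = 216 × (0.28/3)^(2/5) = 83.65 K.

T₂ ≈ 83.7 K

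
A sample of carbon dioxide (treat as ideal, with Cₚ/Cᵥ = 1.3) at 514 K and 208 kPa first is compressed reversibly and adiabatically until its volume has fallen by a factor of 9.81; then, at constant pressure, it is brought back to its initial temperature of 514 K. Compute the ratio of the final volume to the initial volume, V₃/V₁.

V₃/V₁ ≈ 0.0514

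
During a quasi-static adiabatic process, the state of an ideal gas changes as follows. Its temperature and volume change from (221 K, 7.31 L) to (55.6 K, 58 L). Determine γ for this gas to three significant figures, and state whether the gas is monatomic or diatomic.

γ ≈ 1.67; monatomic

TV^(γ−1) = const ⇒ γ − 1 = ln(T₂/T₁) / ln(V₁/V₂).
γ = 1 + ln(55.6/221) / ln(7.31/58) = 1.666.
γ ≈ 1.67 is close to 5/3, so the gas is monatomic.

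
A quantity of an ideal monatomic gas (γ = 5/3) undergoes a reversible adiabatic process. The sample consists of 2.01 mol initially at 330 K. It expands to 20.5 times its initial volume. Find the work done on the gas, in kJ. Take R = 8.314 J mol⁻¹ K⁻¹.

For a reversible adiabat TV^(γ−1) is constant, so T₂ = T₁ (V₁/V₂)^(γ−1).
T₂ = 330 × (1/20.5)^(2/3) = 44.06 K.
Q = 0, so ΔU = W_on_gas = nCᵥΔT with Cᵥ = R/(γ−1) = 12.47 J/(mol·K).
ΔU = 2.01 × 12.47 × (44.06 − 330) = -7168 J.

W ≈ -7.17 kJ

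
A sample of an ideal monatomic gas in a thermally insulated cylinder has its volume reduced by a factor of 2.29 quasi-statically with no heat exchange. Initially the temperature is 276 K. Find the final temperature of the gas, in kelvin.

Adiabatic: T₁V₁^(γ−1) = T₂V₂^(γ−1) ⇒ T₂ = T₁ (V₁/V₂)^(γ−1).
For a monatomic ideal gas γ = 5/3, so γ−1 = 2/3.
T₂ = 276 × 2.29^(2/3) = 479.5 K.

T₂ ≈ 480 K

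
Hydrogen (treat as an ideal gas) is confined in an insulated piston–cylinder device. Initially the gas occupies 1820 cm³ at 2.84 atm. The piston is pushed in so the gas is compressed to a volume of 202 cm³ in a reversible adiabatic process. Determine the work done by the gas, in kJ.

γ = 7/5 for a diatomic ideal gas.
P₂ = P₁(V₁/V₂)^γ = 2.84×(1820/202)^(7/5) = 61.65 atm.
For a reversible adiabat, W_by_gas = (P₁V₁ − P₂V₂)/(γ−1).
W_by = (287800×0.00182 − 6.247×10^6×0.000202) / (2/5) = -1845 J.

W ≈ -1.85 kJ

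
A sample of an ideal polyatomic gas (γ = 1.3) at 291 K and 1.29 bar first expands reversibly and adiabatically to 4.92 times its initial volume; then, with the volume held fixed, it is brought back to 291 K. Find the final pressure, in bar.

Adiabatic step (PV^γ = const): P₂ = 1.29×(1/4.92)^(1.3) = 0.1626 bar; T₂ = 291×(1/4.92)^(0.3) = 180.4 K.
Isochoric: P₃ = P₂(T₃/T₂) = 0.1626 × (291/180.4) = 0.2622 bar.

P₃ ≈ 0.262 bar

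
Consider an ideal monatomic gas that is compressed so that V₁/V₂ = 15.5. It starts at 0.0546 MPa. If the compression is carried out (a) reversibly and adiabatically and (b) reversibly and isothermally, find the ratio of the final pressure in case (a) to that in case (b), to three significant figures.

P_adiabatic / P_isothermal ≈ 6.22

For a monatomic ideal gas γ = 5/3.
Isothermal: P_b = P₁(V₁/V₂) = 0.0546×15.5.
Adiabatic: P_a = P₁(V₁/V₂)^γ = 0.0546×15.5^(5/3).
P_a/P_b = (V₁/V₂)^(γ−1) = 15.5^(2/3) = 6.217.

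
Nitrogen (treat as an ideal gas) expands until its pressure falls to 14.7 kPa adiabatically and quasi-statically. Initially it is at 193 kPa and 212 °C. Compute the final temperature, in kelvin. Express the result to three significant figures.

T₂ ≈ 232 K

Along an adiabat T P^((1−γ)/γ) is constant, so T₂ = T₁ (P₂/P₁)^((γ−1)/γ).
For a diatomic ideal gas γ = 7/5, so (γ−1)/γ = 2/7.
T₁ = 212 °C = 485.1 K.
T₂ = 485.1 × (14.7/193)^(2/7) = 232.5 K.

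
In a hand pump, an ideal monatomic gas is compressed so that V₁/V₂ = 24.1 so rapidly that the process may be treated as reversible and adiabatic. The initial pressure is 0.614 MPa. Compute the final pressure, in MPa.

P₂ ≈ 123 MPa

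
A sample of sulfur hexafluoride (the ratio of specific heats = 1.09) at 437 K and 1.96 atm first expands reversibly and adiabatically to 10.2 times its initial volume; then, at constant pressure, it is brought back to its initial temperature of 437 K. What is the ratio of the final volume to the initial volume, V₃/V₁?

Adiabatic step: V₂/V₁ = 10.2; T₂ = T₁·(1/10.2)^(0.09) = 354.6 K.
Isobaric step: V₃/V₂ = T₃/T₂ = 437/354.6.
V₃/V₁ = (V₂/V₁)(V₃/V₂) = 10.2 × (437/354.6) = 12.57.

V₃/V₁ ≈ 12.6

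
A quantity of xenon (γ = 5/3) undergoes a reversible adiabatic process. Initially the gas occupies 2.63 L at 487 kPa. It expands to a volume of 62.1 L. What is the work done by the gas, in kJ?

W ≈ 1.69 kJ

P₂ = P₁(V₁/V₂)^γ = 487×(2.63/62.1)^(5/3) = 2.506 kPa.
For a reversible adiabat, W_by_gas = (P₁V₁ − P₂V₂)/(γ−1).
W_by = (487000×0.00263 − 2506×0.0621) / (2/3) = 1688 J.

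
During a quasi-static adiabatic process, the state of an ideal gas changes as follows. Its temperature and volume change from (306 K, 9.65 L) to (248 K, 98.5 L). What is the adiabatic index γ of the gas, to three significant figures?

γ ≈ 1.09

TV^(γ−1) = const ⇒ γ − 1 = ln(T₂/T₁) / ln(V₁/V₂).
γ = 1 + ln(248/306) / ln(9.65/98.5) = 1.09.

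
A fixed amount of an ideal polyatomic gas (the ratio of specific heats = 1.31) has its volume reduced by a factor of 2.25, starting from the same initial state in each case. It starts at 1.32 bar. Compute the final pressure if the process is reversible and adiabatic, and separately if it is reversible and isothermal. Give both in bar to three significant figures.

adiabatic: 3.82 bar; isothermal: 2.97 bar

Isothermal: P₂ = P₁(V₁/V₂) = 1.32×2.25 = 2.97 bar.
Adiabatic: P₂ = P₁(V₁/V₂)^γ = 1.32×2.25^(1.31) = 3.819 bar.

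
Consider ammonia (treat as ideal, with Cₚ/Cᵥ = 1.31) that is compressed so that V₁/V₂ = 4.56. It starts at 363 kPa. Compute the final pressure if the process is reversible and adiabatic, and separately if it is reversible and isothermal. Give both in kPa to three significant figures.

adiabatic: 2650 kPa; isothermal: 1660 kPa

Isothermal: P₂ = P₁(V₁/V₂) = 363×4.56 = 1655 kPa.
Adiabatic: P₂ = P₁(V₁/V₂)^γ = 363×4.56^(1.31) = 2649 kPa.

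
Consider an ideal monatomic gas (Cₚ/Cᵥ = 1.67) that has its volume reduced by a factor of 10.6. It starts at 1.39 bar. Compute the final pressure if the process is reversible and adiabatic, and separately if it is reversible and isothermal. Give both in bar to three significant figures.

adiabatic: 71.7 bar; isothermal: 14.7 bar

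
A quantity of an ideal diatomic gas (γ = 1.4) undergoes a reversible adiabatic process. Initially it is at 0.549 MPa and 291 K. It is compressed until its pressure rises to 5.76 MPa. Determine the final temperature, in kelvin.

T₂ ≈ 570 K

Along an adiabat T P^((1−γ)/γ) is constant, so T₂ = T₁ (P₂/P₁)^((γ−1)/γ).
T₂ = 291 × (5.76/0.549)^(0.286) = 569.6 K.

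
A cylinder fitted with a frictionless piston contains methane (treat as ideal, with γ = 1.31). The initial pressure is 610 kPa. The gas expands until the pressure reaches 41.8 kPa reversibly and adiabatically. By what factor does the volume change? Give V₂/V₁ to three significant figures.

From PV^γ = const, V₂/V₁ = (P₁/P₂)^(1/γ).
V₂/V₁ = (610/41.8)^(0.763) = 7.739.

V₂/V₁ ≈ 7.74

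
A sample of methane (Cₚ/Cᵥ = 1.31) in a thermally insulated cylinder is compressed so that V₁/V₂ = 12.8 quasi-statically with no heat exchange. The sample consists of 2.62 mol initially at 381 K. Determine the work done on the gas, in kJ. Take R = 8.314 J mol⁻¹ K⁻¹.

W ≈ 32.2 kJ

Adiabatic: T₁V₁^(γ−1) = T₂V₂^(γ−1) ⇒ T₂ = T₁ (V₁/V₂)^(γ−1).
T₂ = 381 × 12.8^(0.31) = 839.8 K.
Q = 0, so ΔU = W_on_gas = nCᵥΔT with Cᵥ = R/(γ−1) = 26.82 J/(mol·K).
ΔU = 2.62 × 26.82 × (839.8 − 381) = 32240 J.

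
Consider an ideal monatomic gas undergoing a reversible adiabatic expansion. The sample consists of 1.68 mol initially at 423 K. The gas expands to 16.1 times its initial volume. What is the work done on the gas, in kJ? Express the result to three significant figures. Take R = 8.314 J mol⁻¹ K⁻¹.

W ≈ -7.47 kJ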